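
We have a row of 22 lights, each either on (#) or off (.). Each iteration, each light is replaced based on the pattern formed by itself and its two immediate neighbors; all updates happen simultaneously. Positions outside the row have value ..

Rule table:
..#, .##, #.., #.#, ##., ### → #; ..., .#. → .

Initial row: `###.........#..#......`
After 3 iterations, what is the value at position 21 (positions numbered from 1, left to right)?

.

iteration 1: ####.......#.##.#.....
iteration 2: #####.....#.####.#....
iteration 3: ######...#.######.#...
position 21 holds .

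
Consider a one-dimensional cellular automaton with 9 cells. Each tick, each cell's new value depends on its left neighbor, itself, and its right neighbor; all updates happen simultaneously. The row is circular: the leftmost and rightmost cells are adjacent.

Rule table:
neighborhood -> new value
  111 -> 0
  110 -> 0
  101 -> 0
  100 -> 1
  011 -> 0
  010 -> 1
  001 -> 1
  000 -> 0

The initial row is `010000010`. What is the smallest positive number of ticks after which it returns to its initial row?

4

tick 1: 111000111
tick 2: 000101000
tick 3: 001101100
tick 4: 010000010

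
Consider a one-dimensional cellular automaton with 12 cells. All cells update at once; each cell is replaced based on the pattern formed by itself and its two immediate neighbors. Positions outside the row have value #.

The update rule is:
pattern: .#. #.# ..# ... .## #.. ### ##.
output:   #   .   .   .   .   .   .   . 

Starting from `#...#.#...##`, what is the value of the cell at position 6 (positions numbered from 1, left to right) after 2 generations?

generation 1: ....#.#.....
generation 2: ....#.#.....
position 6 holds .

.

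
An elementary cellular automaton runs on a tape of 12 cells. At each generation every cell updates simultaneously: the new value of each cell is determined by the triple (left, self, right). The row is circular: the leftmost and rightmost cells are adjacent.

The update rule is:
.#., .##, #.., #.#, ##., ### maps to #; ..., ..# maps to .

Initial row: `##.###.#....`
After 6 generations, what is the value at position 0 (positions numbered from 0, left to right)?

#

#########...
##########..
###########.
############
############  (fixed point — unchanged through generation 6)
position 0 holds #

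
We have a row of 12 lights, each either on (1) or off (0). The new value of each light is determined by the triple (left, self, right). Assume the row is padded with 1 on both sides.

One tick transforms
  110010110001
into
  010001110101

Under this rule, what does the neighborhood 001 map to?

At position 3 the neighborhood is 001; the next row has 0 there.

0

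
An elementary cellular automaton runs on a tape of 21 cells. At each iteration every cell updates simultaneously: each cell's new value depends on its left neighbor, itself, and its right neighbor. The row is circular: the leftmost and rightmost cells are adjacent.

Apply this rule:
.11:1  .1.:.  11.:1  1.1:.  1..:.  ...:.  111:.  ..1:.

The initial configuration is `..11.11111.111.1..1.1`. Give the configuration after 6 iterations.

..11.................

iteration 1: ..11.1...1.1.1.......
iteration 2: ..11.................
iteration 3: ..11.................  (fixed point — unchanged through iteration 6)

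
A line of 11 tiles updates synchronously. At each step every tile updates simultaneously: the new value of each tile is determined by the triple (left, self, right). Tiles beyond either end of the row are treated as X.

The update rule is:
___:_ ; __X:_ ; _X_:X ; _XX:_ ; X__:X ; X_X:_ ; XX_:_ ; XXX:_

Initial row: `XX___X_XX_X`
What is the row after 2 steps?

step 1: __X__X_____
step 2: X_XX_XX____

X_XX_XX____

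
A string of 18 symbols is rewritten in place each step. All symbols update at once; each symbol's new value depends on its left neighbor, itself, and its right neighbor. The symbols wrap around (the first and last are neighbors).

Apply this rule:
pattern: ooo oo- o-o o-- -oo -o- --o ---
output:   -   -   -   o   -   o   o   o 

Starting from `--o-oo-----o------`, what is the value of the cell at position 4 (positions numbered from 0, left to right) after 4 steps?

o

step 1: ooo---oooooooooooo
step 2: ---ooo------------
step 3: ooo---oooooooooooo  (repeats step 1; period 2)
step 4: ---ooo------------
position 4 holds o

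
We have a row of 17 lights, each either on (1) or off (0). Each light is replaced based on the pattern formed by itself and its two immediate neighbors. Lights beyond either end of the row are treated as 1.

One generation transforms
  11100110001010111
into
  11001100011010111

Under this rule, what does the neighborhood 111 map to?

At position 0 the neighborhood is 111; the next row has 1 there.

1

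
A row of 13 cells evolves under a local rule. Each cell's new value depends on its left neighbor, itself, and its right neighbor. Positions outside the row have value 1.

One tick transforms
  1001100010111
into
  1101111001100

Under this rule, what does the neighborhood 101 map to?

At position 9 the neighborhood is 101; the next row has 1 there.

1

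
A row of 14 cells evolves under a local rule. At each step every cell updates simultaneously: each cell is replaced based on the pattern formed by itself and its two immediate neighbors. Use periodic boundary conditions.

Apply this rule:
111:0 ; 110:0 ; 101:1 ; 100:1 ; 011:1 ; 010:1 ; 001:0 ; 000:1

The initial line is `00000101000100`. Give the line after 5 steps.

11110111110111
00001100001100
11101011101011
00011110011110
11010001010001

11010001010001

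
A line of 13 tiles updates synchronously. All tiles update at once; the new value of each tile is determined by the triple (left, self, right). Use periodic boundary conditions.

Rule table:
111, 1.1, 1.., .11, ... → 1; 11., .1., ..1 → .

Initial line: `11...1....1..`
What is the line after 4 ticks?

1.1.11.1.1.1.

tick 1: 1.11..111..1.
tick 2: .11.1.11.1..1
tick 3: 11.1.11.1.1..
tick 4: 1.1.11.1.1.1.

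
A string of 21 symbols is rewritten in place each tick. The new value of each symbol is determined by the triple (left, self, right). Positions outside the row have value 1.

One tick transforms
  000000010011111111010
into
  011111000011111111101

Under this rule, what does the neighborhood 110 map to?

At position 17 the neighborhood is 110; the next row has 1 there.

1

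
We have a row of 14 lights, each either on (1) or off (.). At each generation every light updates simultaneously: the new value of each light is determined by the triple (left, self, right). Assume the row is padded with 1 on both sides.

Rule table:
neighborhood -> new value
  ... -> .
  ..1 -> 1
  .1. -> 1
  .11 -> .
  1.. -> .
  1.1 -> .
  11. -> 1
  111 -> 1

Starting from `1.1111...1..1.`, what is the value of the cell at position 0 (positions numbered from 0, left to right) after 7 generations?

1..111..11.11.
1.1.11.1.1..1.
1.1..1.1.1.11.
1.1.11.1.1..1.  (repeats generation 2; period 2)
generation 7: 1.1..1.1.1.11.
position 0 holds 1

1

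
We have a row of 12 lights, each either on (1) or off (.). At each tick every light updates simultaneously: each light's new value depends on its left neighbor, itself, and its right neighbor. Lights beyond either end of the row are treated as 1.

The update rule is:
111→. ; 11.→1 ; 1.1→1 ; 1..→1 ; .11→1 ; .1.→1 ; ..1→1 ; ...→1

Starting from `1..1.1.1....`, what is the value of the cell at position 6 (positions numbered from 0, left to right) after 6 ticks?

111111111111
............
111111111111  (repeats tick 1; period 2)
tick 6: ............
position 6 holds .

.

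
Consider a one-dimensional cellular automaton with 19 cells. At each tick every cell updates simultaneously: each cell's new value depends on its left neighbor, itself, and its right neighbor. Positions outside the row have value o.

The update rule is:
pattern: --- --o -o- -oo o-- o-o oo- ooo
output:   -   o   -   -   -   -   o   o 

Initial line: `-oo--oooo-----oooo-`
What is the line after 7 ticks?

--o-o-ooo----o-ooo-
-o-----oo---o---oo-
------o-o--o---o-o-
-----o----o---o----
----o----o---o----o
---o----o---o----o-
--o----o---o----o--

--o----o---o----o--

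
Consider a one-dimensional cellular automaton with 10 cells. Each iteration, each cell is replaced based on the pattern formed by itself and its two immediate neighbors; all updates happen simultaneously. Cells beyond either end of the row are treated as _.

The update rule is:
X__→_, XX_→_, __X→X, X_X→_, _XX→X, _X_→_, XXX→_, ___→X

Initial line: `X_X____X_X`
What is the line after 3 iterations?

____XXX___
XXXXX___XX
X_____XXX_

X_____XXX_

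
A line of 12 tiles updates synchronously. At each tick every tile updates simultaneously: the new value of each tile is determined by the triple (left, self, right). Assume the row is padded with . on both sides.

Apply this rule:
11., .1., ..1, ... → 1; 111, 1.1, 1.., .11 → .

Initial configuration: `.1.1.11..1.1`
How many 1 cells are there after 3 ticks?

11.1..1.11.1
.1.1.11..1.1  (repeats tick 0; period 2)
tick 3: 11.1..1.11.1
count of 1: 7

7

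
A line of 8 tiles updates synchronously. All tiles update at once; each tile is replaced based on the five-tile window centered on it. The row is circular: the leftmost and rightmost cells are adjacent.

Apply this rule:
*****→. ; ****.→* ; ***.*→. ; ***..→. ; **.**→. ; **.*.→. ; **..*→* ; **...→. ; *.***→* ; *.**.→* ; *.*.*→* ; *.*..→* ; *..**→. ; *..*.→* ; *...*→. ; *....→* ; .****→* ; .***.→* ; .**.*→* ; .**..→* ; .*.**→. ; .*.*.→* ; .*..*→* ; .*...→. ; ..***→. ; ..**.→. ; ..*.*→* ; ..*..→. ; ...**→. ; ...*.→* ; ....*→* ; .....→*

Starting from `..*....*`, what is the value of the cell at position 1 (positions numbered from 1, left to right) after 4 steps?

*

**..***.
***..*..
.*.**.*.
**.**.**
position 1 holds *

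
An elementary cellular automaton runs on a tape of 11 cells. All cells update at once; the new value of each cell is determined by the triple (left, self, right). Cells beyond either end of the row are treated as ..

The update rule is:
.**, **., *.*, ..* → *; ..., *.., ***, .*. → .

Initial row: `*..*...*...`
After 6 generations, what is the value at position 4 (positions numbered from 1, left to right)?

.

generation 1: ..*...*....
generation 2: .*...*.....
generation 3: *...*......
generation 4: ...*.......
generation 5: ..*........
generation 6: .*.........
position 4 holds .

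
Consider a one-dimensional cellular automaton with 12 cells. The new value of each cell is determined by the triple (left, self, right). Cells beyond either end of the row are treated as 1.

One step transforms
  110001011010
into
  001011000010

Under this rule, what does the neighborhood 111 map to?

At position 0 the neighborhood is 111; the next row has 0 there.

0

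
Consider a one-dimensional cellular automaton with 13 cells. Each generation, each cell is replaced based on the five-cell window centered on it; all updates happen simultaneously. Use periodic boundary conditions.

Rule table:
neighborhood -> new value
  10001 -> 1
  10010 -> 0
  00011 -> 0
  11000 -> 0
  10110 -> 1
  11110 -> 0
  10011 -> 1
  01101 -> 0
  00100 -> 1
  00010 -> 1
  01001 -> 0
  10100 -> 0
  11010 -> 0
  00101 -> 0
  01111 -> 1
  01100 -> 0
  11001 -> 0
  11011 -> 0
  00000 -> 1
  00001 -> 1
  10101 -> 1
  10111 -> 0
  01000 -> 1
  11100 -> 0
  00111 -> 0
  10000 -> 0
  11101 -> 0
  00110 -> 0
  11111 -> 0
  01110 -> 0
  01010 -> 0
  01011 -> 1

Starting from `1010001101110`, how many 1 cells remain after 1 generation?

1001100000000
count of 1: 3

3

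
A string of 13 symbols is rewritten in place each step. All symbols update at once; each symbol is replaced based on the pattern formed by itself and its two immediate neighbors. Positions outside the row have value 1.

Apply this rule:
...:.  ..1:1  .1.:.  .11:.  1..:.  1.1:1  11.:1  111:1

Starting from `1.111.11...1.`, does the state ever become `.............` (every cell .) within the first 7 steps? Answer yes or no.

step 1: 11.111.1..1.1
step 2: 111.111..1.1.
step 3: 1111.11.1.1.1
step 4: 11111.11.1.1.
step 5: 111111.11.1.1
step 6: 1111111.11.1.
step 7: 11111111.11.1
step 7 is 11111111.11.1, still not uniform .

no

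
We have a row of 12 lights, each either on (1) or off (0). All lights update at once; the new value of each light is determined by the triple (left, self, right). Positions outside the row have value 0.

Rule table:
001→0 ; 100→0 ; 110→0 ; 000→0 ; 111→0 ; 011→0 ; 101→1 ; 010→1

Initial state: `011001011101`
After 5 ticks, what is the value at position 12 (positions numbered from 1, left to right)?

000001100011
000000000000
000000000000  (fixed point — unchanged through tick 5)
position 12 holds 0

0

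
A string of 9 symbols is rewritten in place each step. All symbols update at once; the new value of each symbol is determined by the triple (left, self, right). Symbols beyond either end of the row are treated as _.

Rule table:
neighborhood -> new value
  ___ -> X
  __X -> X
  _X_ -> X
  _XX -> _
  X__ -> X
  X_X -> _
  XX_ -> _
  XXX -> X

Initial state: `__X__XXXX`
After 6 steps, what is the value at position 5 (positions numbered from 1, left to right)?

XXXXX_XX_
_XXX____X
X_X_XXXXX
X_X__XXX_
X_XXX_X_X
X__X__X_X
position 5 holds _

_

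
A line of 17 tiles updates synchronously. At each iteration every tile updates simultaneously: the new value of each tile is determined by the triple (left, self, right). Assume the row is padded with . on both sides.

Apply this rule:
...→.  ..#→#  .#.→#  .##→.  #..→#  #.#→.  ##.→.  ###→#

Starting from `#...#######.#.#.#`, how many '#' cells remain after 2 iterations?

9

##.#.#####..#.#.#
...#..###.###.#.#
count of #: 9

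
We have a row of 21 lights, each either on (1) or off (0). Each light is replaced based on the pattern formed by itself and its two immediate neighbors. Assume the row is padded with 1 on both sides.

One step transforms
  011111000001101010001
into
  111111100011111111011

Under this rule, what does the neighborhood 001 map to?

1

At position 10 the neighborhood is 001; the next row has 1 there.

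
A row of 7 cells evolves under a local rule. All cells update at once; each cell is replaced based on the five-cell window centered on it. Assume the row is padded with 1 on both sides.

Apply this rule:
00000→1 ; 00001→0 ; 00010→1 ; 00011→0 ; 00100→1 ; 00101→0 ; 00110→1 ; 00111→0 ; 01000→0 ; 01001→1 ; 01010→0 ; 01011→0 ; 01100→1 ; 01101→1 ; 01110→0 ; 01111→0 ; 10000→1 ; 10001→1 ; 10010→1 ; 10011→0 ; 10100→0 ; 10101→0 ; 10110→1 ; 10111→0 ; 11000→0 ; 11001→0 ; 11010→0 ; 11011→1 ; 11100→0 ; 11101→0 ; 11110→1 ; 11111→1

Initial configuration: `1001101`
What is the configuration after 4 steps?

0111010

0001110
0100001
0001000
0111010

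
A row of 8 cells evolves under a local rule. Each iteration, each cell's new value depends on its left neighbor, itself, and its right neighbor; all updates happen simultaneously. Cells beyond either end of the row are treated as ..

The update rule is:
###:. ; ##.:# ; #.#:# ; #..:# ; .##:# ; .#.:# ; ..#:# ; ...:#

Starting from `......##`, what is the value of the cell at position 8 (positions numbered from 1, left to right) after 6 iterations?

########
#......#
########  (repeats iteration 1; period 2)
iteration 6: #......#
position 8 holds #

#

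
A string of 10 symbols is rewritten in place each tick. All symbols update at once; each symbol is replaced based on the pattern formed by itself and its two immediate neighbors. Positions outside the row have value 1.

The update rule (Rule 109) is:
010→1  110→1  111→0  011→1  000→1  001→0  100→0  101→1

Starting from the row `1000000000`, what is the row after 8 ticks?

0011100000

1011111110
1110000011
0010111010
0011101111
0010111000
0011101010
0010111111
0011100000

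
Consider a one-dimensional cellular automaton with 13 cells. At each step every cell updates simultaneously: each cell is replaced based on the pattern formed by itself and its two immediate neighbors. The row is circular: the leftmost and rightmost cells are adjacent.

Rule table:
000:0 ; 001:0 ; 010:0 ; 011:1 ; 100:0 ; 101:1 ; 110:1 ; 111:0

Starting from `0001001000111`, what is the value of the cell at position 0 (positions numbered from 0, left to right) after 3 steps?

0

step 1: 0000000000101
step 2: 0000000000010
step 3: 0000000000000
position 0 holds 0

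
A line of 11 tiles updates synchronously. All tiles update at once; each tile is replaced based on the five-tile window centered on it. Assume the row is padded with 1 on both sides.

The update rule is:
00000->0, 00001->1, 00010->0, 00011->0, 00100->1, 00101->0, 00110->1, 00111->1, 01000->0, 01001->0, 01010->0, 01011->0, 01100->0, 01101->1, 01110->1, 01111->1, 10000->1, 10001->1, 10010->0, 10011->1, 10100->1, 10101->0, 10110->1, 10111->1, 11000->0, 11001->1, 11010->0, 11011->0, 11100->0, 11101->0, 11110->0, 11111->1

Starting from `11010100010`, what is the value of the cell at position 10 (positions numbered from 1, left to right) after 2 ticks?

00000101000
01010001010
position 10 holds 1

1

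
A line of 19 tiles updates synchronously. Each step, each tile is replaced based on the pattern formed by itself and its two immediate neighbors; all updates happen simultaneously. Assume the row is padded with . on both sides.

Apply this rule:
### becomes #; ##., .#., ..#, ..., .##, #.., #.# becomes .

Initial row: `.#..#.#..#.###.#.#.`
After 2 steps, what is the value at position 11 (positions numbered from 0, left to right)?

step 1: ............#......
step 2: ...................
position 11 holds .

.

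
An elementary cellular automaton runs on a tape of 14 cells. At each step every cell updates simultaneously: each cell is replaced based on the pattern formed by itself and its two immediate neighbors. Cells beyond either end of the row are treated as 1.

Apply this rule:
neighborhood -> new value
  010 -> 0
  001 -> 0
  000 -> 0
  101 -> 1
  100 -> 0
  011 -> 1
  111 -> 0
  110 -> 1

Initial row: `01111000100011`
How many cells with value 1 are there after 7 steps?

2

step 1: 11001000000010
step 2: 01000000000001
step 3: 10000000000001
step 4: 10000000000001  (fixed point — unchanged through step 7)
count of 1: 2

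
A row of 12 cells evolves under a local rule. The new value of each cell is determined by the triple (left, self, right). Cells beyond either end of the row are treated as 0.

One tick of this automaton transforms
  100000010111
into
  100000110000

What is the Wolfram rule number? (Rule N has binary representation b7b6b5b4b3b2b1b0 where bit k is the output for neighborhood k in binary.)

position 10: 111 → 0  (bit 7 = 0)
position 11: 110 → 0  (bit 6 = 0)
position 8: 101 → 0  (bit 5 = 0)
position 1: 100 → 0  (bit 4 = 0)
position 9: 011 → 0  (bit 3 = 0)
position 0: 010 → 1  (bit 2 = 1)
position 6: 001 → 1  (bit 1 = 1)
position 2: 000 → 0  (bit 0 = 0)
bits b7..b0 = 00000110 = 6

6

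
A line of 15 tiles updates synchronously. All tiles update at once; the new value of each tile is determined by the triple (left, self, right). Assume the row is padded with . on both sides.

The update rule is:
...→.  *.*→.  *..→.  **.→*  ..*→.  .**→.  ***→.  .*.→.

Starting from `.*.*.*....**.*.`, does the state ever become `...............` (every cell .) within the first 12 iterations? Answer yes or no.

yes

iteration 1: ...........*...
iteration 2: ...............
all cells are . at iteration 2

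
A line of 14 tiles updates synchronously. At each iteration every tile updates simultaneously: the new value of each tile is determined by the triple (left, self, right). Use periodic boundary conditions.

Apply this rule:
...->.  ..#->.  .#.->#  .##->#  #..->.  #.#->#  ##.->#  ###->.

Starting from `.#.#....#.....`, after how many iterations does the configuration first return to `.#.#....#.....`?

2

iteration 1: .###....#.....
iteration 2: .#.#....#.....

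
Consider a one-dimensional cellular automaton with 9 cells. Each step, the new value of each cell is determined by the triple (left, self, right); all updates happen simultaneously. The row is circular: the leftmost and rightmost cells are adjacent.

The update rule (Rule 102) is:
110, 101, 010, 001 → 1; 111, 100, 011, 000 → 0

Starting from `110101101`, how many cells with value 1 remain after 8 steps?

011110110
100011010
100101111
101110000
110010001
010110010
111010110
001111011
count of 1: 6

6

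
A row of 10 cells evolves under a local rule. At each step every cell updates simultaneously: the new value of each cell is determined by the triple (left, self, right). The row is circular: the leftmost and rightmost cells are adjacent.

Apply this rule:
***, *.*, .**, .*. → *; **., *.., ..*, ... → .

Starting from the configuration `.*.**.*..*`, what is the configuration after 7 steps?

step 1: ****.**..*
step 2: ***.**...*
step 3: **.**....*
step 4: *.**.....*
step 5: .**......*
step 6: **.......*
step 7: *........*

*........*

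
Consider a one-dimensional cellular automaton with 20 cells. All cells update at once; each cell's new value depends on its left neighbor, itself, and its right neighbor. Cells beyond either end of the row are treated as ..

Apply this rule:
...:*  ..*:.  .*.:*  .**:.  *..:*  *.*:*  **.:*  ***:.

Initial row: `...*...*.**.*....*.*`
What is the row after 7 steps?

..**..****..**...***

**.***.**.******.***
.**..**.**.....**..*
..**..**.*****..**.*
*..**..**....**..***
**..**..****..**...*
.**..**....**..***.*
..**..****..**...***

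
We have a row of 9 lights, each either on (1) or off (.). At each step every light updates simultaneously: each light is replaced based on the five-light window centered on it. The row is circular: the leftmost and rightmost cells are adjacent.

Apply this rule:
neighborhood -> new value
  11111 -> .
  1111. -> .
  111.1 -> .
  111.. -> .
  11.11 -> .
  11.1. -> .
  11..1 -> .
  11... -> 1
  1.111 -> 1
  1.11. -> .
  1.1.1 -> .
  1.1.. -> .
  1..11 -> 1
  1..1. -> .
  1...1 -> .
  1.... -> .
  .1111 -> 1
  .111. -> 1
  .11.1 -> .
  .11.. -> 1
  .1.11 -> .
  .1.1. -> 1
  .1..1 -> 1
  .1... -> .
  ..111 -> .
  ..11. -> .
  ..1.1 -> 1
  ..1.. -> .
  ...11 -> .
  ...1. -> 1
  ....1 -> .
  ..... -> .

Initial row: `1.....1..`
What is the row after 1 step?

.....1.1.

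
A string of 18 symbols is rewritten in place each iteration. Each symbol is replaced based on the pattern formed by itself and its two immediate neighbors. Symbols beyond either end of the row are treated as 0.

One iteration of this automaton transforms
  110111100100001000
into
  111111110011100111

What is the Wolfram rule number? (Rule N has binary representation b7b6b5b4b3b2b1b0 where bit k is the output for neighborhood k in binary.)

249

position 4: 111 → 1  (bit 7 = 1)
position 1: 110 → 1  (bit 6 = 1)
position 2: 101 → 1  (bit 5 = 1)
position 7: 100 → 1  (bit 4 = 1)
position 0: 011 → 1  (bit 3 = 1)
position 9: 010 → 0  (bit 2 = 0)
position 8: 001 → 0  (bit 1 = 0)
position 11: 000 → 1  (bit 0 = 1)
bits b7..b0 = 11111001 = 249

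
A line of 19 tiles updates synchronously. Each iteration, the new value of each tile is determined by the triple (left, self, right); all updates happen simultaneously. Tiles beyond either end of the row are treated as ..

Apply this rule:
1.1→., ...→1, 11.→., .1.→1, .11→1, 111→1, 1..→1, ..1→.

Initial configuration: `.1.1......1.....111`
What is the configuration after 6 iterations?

.1.1..1.1.1.1.1.1.1

.1.111111.11111.11.
.1.11111..1111..1.1
.1.1111.1.111.1.1.1
.1.111..1.11..1.1.1
.1.11.1.1.1.1.1.1.1
.1.1..1.1.1.1.1.1.1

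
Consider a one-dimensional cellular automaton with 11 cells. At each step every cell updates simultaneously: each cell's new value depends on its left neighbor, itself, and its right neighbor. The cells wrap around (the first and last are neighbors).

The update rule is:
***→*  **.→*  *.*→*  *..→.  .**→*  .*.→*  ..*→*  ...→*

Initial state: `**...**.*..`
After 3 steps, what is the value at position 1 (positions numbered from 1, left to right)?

*

**.******.*
***********
***********
position 1 holds *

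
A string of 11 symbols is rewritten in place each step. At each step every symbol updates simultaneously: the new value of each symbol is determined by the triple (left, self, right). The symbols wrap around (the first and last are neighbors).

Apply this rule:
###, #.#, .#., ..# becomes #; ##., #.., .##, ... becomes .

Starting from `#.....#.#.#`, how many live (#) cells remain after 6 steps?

step 1: .....#####.
step 2: ....#.###..
step 3: ...###.#...
step 4: ..#.#.##...
step 5: .#####.....
step 6: #.###......
count of #: 4

4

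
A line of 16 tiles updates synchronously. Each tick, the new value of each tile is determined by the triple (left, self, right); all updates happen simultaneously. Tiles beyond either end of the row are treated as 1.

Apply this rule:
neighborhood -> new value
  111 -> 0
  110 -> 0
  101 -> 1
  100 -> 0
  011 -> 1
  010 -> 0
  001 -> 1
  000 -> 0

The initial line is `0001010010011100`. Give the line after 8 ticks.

0010100100110001
0101001001100011
1010010011000110
0100100110001101
1001001100011011
0010011000110110
0100110001101101
1001100011011011

1001100011011011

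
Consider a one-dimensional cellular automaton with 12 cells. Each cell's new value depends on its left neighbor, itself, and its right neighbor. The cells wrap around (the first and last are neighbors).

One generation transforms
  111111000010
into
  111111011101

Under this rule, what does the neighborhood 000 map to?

At position 7 the neighborhood is 000; the next row has 1 there.

1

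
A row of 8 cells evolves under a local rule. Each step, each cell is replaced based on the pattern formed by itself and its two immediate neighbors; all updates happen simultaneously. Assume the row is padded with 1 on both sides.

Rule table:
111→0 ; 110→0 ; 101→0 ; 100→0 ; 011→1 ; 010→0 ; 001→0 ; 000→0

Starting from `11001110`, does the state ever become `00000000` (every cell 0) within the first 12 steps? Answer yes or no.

step 1: 00001000
step 2: 00000000
all cells are 0 at step 2

yes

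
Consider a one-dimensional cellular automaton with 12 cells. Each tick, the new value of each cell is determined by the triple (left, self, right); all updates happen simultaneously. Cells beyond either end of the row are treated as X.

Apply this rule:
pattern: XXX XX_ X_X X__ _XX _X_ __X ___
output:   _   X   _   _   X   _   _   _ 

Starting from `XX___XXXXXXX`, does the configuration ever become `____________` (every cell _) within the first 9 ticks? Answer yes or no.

yes

tick 1: _X___X______
tick 2: ____________
all cells are _ at tick 2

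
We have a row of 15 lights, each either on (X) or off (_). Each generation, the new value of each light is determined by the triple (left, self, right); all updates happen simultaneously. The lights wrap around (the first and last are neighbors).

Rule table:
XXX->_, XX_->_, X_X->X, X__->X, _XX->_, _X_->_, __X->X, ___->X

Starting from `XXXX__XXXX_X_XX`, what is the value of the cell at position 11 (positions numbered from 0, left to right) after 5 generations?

generation 1: ____XX____X_X__
generation 2: XXXX__XXXX_X_XX  (repeats generation 0; period 2)
generation 5: ____XX____X_X__
position 11 holds _

_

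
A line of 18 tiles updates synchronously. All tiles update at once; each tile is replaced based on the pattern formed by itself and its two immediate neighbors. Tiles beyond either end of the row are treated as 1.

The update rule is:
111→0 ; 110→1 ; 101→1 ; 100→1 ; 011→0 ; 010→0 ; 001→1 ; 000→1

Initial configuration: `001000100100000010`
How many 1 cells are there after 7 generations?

110111011011111101
011001101100000110
101110110111111011
110011011000001100
011101101111110111
100110110000011000
111011011111101111
count of 1: 15

15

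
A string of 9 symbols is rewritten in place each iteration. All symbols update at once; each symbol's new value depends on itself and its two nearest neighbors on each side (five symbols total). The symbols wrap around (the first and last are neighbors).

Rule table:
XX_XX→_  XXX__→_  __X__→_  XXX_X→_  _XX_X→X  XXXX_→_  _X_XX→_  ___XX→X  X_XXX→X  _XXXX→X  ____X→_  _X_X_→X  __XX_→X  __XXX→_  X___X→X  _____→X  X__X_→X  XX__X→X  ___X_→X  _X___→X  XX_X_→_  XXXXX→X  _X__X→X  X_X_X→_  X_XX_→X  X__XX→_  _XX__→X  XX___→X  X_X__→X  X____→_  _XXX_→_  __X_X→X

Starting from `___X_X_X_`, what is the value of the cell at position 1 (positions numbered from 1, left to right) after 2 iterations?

__XXX_XXX
X_____X__
position 1 holds X

X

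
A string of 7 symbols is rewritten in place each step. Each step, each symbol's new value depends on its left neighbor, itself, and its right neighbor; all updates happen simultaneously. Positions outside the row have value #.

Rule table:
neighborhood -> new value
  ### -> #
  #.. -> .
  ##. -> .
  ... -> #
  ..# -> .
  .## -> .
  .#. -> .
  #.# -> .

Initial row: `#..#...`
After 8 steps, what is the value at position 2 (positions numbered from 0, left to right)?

.

.....#.
.###...
..#..#.
.......
.#####.
..###..
...#...
.#...#.
position 2 holds .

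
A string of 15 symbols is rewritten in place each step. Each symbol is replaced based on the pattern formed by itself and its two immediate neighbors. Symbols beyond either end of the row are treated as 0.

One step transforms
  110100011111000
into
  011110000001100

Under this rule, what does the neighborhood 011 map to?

At position 0 the neighborhood is 011; the next row has 0 there.

0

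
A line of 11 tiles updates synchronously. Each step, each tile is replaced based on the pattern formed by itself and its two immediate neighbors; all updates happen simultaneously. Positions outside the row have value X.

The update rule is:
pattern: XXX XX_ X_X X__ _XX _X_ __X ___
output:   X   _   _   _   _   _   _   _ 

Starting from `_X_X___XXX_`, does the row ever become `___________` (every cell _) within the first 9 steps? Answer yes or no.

________X__
___________
all cells are _ at step 2

yes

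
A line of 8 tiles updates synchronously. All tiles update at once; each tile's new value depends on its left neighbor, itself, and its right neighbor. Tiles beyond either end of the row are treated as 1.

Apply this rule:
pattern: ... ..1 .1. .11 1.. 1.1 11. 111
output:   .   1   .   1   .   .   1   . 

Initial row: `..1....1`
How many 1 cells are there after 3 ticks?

3

.1....11
.....11.
....111.
count of 1: 3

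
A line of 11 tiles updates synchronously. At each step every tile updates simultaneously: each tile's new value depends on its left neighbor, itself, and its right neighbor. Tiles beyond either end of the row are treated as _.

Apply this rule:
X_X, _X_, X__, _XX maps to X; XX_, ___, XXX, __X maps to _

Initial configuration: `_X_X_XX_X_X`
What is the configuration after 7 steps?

_XX__X__X_X

_XXXXX_XXXX
_X____XX___
_XX___X_X__
_X_X__XXXX_
_XXXX_X___X
_X___XXX__X
_XX__X__X_X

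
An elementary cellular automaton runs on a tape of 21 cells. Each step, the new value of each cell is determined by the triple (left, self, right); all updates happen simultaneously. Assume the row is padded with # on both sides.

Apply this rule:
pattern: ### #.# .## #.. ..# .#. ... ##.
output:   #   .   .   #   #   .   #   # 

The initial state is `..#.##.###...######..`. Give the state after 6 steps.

step 1: ##...#..#####.#######
step 2: #####.##.####..######
step 3: #####..#..#####.#####
step 4: #######.##.####..####
step 5: #######..#..#####.###
step 6: #########.##.####..##

#########.##.####..##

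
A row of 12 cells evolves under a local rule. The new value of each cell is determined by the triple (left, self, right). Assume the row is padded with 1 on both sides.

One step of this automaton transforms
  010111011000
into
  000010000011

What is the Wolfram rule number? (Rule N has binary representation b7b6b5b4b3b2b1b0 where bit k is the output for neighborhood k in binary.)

position 4: 111 → 1  (bit 7 = 1)
position 5: 110 → 0  (bit 6 = 0)
position 0: 101 → 0  (bit 5 = 0)
position 9: 100 → 0  (bit 4 = 0)
position 3: 011 → 0  (bit 3 = 0)
position 1: 010 → 0  (bit 2 = 0)
position 11: 001 → 1  (bit 1 = 1)
position 10: 000 → 1  (bit 0 = 1)
bits b7..b0 = 10000011 = 131

131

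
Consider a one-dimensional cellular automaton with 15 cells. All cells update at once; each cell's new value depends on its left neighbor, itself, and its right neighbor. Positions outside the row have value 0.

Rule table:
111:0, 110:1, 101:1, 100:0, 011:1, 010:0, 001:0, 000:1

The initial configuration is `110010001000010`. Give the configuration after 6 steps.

100111100101101

110000100011000
110110001011011
111110100111111
100011000100001
001011010001100
100111100101101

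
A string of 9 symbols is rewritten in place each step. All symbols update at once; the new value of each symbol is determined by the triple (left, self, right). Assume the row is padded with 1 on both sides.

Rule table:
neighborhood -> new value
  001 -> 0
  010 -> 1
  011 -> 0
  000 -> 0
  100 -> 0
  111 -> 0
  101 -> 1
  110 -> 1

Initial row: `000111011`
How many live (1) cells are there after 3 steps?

step 1: 000001100
step 2: 000000100
step 3: 000000100
count of 1: 1

1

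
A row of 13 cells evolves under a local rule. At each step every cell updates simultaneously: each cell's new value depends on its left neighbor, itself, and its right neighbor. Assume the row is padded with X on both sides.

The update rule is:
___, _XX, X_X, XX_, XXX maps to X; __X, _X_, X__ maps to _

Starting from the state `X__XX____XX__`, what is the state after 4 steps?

X__XX_XX_XX__
X__XXXXXXXX__
X__XXXXXXXX__  (fixed point — unchanged through step 4)

X__XXXXXXXX__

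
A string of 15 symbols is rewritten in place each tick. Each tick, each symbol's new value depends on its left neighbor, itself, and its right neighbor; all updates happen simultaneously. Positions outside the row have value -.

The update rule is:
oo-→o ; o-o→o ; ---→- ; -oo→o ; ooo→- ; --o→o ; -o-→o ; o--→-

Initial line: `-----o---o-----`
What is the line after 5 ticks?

oo---ooo-o-----

----oo--oo-----
---ooo-ooo-----
--oo-ooo-o-----
-ooooo-ooo-----
oo---ooo-o-----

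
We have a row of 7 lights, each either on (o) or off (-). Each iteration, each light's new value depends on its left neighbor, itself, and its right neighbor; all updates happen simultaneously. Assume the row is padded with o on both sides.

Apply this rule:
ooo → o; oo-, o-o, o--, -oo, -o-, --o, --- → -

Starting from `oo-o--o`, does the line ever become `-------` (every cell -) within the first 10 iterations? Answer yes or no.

yes

iteration 1: o------
iteration 2: -------
all cells are - at iteration 2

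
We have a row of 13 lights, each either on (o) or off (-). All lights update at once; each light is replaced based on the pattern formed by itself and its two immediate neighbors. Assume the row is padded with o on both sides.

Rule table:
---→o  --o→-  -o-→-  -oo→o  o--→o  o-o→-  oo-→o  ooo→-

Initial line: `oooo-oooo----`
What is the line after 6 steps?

step 1: ---o-o--oooo-
step 2: oo----o-o--o-
step 3: -oooo----o---
step 4: -o--oooo--oo-
step 5: --o-o--oo-oo-
step 6: o----o-oo-oo-

o----o-oo-oo-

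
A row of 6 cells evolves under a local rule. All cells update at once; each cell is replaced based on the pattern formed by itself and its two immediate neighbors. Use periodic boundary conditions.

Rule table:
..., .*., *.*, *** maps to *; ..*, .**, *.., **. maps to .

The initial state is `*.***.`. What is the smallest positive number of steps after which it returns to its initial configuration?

**.*.*
*.***.

2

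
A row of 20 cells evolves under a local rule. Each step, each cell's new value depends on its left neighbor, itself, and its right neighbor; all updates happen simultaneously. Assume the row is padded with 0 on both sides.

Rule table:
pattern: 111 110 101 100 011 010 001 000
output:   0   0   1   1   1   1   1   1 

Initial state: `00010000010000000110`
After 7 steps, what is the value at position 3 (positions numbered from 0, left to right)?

1

11111111111111111101
10000000000000000011
11111111111111111110
10000000000000000001
11111111111111111111
10000000000000000000
11111111111111111111
position 3 holds 1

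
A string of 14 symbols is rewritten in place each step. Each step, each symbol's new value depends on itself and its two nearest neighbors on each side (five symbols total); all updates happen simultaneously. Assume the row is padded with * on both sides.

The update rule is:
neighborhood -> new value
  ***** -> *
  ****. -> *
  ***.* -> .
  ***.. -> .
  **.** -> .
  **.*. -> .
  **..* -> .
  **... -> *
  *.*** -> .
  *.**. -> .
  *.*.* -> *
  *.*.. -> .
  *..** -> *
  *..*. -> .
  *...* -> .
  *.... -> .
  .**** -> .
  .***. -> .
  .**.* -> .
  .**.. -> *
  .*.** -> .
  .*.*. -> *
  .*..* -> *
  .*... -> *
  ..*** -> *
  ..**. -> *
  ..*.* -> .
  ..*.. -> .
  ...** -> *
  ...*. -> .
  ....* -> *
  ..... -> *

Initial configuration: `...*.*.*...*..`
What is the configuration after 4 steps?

*...***.*...**
.*.**....*.**.
.*..**.*......
..***...*.****

..***...*.****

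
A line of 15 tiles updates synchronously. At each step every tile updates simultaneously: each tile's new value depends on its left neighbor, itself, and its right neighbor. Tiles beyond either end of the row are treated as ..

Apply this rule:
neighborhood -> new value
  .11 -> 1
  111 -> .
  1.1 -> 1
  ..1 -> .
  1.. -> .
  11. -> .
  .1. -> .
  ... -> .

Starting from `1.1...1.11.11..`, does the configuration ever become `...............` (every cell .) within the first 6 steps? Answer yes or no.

yes

.1.....11.11...
.......1.11....
........11.....
........1......
...............
all cells are . at step 5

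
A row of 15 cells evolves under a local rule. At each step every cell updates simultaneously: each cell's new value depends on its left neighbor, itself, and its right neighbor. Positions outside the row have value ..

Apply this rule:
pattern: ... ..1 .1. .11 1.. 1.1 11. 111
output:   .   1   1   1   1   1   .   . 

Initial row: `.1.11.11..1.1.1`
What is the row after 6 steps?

1..11.11.1111..

step 1: 1111.11.1111111
step 2: 1...11.11......
step 3: 11.11.11.1.....
step 4: 1.11.11.111....
step 5: 111.11.11..1...
step 6: 1..11.11.1111..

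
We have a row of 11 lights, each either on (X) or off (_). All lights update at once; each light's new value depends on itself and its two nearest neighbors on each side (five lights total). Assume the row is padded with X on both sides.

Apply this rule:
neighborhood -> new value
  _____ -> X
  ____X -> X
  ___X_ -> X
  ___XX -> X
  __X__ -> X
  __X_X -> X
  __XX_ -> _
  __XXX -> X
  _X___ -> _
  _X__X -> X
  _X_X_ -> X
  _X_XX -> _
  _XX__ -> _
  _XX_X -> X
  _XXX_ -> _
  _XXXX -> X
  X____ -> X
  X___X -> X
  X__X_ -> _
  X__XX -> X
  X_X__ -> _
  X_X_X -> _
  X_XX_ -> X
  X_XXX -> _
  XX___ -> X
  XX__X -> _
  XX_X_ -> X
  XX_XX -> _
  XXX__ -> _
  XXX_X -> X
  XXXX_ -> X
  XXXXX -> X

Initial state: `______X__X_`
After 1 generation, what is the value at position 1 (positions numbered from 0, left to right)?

XXXXXXXX_X_
position 1 holds X

X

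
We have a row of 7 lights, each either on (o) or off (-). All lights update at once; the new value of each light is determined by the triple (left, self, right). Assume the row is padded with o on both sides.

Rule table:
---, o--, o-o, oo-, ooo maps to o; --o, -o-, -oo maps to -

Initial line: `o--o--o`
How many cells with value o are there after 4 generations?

5

oo--o--
ooo--o-
oooo--o
ooooo--
count of o: 5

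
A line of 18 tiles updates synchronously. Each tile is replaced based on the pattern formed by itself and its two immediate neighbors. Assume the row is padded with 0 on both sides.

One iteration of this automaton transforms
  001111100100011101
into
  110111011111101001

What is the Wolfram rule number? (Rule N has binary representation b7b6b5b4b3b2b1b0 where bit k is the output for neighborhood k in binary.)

position 3: 111 → 1  (bit 7 = 1)
position 6: 110 → 0  (bit 6 = 0)
position 16: 101 → 0  (bit 5 = 0)
position 7: 100 → 1  (bit 4 = 1)
position 2: 011 → 0  (bit 3 = 0)
position 9: 010 → 1  (bit 2 = 1)
position 1: 001 → 1  (bit 1 = 1)
position 0: 000 → 1  (bit 0 = 1)
bits b7..b0 = 10010111 = 151

151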